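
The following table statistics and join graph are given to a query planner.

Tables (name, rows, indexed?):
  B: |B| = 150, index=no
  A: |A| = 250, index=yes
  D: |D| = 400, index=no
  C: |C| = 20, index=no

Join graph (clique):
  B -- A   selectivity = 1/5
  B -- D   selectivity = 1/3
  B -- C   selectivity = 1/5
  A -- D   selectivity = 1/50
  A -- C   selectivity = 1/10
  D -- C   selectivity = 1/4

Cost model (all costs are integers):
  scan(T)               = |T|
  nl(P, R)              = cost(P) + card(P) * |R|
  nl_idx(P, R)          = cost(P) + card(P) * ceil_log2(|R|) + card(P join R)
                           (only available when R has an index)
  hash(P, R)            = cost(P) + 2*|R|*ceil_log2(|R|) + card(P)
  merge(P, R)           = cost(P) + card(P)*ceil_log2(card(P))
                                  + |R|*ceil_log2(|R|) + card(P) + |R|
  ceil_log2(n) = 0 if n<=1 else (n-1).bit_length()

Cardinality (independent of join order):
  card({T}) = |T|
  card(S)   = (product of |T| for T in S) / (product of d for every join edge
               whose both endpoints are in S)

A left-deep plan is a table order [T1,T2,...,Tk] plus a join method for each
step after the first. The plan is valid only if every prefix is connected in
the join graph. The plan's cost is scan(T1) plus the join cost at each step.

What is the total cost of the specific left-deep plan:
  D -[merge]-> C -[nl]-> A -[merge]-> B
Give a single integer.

516870

step 1: scan D: cost=400, card=400
step 2: join C via merge
    card(P join C) = 400*20/(4) = 2000
    cost = 400 + 400*9 + 20*5 + 400 + 20 = 4520
step 3: join A via nl
    card(P join A) = 2000*250/(50*10) = 1000
    cost = 4520 + 2000*250 = 504520
step 4: join B via merge
    card(P join B) = 1000*150/(5*3*5) = 2000
    cost = 504520 + 1000*10 + 150*8 + 1000 + 150 = 516870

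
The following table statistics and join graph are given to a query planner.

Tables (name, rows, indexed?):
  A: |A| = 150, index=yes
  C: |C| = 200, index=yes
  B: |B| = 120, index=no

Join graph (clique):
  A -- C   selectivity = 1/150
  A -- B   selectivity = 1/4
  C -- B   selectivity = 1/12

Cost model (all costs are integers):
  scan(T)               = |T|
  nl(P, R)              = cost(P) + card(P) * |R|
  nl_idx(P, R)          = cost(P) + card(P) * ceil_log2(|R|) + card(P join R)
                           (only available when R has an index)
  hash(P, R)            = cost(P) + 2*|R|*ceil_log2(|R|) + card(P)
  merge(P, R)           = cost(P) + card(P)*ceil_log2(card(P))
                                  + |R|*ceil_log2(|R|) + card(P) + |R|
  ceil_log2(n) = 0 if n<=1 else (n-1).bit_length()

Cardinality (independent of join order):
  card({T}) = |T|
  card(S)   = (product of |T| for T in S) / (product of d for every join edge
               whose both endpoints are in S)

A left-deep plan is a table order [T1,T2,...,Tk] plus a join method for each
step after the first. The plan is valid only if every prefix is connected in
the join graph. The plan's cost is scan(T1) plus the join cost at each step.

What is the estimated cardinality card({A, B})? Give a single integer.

4500

Tables in S: A(150), B(120)
Edges inside S: A-B(d=4)
numerator = 150 * 120 = 18000
denominator = 4 = 4
card(S) = 18000 / 4 = 4500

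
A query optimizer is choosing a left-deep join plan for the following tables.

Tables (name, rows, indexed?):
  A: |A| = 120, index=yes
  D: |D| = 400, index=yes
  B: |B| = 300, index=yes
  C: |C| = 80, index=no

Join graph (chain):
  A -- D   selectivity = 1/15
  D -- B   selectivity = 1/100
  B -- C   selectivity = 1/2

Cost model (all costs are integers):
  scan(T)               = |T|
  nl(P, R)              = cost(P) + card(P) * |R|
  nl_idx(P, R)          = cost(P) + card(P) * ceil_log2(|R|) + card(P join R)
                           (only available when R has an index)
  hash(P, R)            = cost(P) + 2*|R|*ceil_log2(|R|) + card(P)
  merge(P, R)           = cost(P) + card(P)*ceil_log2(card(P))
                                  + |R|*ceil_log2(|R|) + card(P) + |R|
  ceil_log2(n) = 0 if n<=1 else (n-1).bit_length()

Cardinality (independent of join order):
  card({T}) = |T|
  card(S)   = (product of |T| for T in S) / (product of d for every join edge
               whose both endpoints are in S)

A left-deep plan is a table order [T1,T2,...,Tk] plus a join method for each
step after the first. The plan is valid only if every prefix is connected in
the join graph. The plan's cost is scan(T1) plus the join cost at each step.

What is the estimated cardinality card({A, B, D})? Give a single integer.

Tables in S: A(120), B(300), D(400)
Edges inside S: A-D(d=15), D-B(d=100)
numerator = 120 * 300 * 400 = 14400000
denominator = 15 * 100 = 1500
card(S) = 14400000 / 1500 = 9600

9600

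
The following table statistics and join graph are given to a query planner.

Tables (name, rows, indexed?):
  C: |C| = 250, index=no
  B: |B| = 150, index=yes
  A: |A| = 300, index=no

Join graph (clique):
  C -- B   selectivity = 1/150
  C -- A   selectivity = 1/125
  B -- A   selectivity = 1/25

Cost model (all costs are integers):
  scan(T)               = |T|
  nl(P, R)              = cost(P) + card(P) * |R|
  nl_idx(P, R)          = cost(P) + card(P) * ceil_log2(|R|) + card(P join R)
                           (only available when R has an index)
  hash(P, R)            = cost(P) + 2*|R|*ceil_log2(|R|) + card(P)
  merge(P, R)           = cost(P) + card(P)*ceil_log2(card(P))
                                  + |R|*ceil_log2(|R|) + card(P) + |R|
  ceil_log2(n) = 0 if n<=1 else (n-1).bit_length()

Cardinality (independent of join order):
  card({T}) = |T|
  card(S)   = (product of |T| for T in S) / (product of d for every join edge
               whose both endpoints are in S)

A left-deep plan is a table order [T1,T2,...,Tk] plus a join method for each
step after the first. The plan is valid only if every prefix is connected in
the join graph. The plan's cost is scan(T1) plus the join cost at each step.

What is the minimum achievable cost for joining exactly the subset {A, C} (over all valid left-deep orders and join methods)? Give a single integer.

4600

Selinger DP over subsets of {A,C}:
  {C}: scan cost=250, card=250
  {A}: scan cost=300, card=300
  {AC}: card=600; try (C,hash)→4600, (A,merge)→5500, (C,merge)→5550, (A,hash)→5900, (A,nl)→75250, (C,nl)→75300; best=4600 via (C,hash)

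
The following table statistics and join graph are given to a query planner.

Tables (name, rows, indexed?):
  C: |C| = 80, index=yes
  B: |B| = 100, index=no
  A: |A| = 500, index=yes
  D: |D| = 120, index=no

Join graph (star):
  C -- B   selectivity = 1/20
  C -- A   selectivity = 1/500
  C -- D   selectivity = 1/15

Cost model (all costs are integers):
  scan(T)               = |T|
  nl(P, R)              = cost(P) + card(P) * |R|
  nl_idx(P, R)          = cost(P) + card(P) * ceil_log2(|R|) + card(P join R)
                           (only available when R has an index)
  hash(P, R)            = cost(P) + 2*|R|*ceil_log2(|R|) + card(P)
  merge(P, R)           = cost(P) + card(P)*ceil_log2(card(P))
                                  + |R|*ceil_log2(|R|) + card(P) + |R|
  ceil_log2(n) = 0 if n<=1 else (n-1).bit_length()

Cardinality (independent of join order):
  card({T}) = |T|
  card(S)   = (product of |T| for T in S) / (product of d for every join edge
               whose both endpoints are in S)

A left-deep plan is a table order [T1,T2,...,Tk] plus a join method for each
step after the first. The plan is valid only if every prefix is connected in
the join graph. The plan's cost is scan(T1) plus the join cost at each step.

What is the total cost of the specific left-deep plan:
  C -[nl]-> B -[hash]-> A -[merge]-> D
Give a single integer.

step 1: scan C: cost=80, card=80
step 2: join B via nl
    card(P join B) = 80*100/(20) = 400
    cost = 80 + 80*100 = 8080
step 3: join A via hash
    card(P join A) = 400*500/(500) = 400
    cost = 8080 + 2*500*9 + 400 = 17480
step 4: join D via merge
    card(P join D) = 400*120/(15) = 3200
    cost = 17480 + 400*9 + 120*7 + 400 + 120 = 22440

22440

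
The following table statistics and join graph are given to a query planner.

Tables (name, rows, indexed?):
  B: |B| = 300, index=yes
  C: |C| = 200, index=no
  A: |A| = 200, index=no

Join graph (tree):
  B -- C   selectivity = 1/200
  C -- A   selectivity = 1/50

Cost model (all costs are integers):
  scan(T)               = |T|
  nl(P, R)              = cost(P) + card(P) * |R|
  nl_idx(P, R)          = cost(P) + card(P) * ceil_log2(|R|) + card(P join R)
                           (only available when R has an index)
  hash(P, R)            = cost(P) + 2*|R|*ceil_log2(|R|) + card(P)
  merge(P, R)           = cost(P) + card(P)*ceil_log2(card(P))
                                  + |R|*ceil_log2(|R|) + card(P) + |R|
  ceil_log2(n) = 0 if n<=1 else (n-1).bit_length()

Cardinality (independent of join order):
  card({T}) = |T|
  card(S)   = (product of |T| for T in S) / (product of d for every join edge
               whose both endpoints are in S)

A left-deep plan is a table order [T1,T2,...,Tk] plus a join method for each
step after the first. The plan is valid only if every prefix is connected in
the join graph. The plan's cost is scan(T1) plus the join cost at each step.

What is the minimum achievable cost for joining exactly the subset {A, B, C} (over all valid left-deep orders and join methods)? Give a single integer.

5800

Selinger DP over subsets of {A,B,C}:
  {B}: scan cost=300, card=300
  {C}: scan cost=200, card=200
  {A}: scan cost=200, card=200
  {BC}: card=300; try (B,nl_idx)→2300, (C,hash)→3800, (B,merge)→5000, (C,merge)→5100, (B,hash)→5800, (B,nl)→60200 …(+1); best=2300 via (B,nl_idx)
  {AC}: card=800; try (C,hash)→3600, (A,hash)→3600, (C,merge)→3800, (A,merge)→3800, (C,nl)→40200, (A,nl)→40200; best=3600 via (C,hash)
  {ABC}: card=1200; try (A,hash)→5800, (A,merge)→7100, (B,hash)→9800, (B,nl_idx)→12000, (B,merge)→15400, (A,nl)→62300 …(+1); best=5800 via (A,hash)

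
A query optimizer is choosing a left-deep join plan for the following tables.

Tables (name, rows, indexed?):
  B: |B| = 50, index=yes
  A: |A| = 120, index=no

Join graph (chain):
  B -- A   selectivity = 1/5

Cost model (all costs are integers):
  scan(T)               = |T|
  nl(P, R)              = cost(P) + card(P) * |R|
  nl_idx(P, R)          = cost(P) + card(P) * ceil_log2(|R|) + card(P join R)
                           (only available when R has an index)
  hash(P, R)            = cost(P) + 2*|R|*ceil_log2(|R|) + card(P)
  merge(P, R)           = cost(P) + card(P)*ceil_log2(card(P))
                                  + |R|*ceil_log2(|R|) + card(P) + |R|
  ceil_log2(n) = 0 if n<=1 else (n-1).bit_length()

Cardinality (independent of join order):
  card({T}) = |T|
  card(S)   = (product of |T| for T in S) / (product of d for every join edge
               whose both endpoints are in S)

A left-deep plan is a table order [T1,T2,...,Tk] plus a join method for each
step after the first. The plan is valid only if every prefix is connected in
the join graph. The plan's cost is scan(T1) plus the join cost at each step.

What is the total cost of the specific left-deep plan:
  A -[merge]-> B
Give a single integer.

1430

step 1: scan A: cost=120, card=120
step 2: join B via merge
    card(P join B) = 120*50/(5) = 1200
    cost = 120 + 120*7 + 50*6 + 120 + 50 = 1430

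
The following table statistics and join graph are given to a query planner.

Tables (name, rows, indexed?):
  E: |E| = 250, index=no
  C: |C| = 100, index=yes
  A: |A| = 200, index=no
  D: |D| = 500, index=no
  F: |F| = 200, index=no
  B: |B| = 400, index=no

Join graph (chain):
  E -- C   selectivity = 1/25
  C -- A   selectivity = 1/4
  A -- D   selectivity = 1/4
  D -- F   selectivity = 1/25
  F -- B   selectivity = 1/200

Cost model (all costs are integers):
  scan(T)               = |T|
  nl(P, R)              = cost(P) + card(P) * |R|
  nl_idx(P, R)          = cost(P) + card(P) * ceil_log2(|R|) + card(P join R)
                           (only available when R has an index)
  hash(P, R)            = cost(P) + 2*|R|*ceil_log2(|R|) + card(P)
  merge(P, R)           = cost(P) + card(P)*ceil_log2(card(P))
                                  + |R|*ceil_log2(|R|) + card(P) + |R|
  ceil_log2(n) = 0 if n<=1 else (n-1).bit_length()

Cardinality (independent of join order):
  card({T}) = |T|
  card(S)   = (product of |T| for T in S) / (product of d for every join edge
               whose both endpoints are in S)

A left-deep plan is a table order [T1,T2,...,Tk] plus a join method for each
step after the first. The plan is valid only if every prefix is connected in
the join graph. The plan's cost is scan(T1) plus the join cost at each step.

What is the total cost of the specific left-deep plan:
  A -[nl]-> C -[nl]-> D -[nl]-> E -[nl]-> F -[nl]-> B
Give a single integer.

21408770200

step 1: scan A: cost=200, card=200
step 2: join C via nl
    card(P join C) = 200*100/(4) = 5000
    cost = 200 + 200*100 = 20200
step 3: join D via nl
    card(P join D) = 5000*500/(4) = 625000
    cost = 20200 + 5000*500 = 2520200
step 4: join E via nl
    card(P join E) = 625000*250/(25) = 6250000
    cost = 2520200 + 625000*250 = 158770200
step 5: join F via nl
    card(P join F) = 6250000*200/(25) = 50000000
    cost = 158770200 + 6250000*200 = 1408770200
step 6: join B via nl
    card(P join B) = 50000000*400/(200) = 100000000
    cost = 1408770200 + 50000000*400 = 21408770200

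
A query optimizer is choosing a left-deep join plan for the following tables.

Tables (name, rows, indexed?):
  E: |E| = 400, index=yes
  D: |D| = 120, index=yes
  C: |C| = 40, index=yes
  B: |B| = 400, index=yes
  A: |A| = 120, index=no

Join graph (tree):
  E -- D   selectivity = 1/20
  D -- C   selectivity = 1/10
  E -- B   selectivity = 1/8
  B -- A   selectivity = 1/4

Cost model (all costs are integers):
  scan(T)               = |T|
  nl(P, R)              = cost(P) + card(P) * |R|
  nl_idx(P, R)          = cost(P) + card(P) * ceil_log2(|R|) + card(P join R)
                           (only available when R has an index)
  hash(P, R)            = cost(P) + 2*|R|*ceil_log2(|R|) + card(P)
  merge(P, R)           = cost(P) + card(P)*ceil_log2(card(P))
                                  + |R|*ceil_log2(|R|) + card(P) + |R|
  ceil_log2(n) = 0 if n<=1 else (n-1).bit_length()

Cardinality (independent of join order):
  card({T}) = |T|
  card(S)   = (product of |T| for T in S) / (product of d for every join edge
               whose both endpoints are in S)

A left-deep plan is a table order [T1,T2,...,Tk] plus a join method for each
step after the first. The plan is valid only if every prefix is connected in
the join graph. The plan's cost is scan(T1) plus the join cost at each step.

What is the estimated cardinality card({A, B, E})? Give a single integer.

600000

Tables in S: A(120), B(400), E(400)
Edges inside S: E-B(d=8), B-A(d=4)
numerator = 120 * 400 * 400 = 19200000
denominator = 8 * 4 = 32
card(S) = 19200000 / 32 = 600000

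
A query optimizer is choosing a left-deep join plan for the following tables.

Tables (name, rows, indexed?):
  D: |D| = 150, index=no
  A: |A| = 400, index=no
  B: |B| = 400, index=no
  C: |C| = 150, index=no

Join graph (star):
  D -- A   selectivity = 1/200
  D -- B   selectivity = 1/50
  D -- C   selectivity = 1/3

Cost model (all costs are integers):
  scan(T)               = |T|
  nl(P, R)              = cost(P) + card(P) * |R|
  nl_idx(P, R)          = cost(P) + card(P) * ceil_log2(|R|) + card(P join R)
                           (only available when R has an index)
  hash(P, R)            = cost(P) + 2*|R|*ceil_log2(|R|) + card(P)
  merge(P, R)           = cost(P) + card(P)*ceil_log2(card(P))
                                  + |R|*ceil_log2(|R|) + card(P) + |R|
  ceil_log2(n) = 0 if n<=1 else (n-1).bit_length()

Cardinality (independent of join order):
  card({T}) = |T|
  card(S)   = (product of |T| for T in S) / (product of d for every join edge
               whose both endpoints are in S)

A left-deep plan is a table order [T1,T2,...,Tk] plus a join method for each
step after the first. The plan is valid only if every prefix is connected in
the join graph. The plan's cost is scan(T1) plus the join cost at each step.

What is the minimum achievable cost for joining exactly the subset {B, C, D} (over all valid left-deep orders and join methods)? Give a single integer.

Selinger DP over subsets of {B,C,D}:
  {D}: scan cost=150, card=150
  {B}: scan cost=400, card=400
  {C}: scan cost=150, card=150
  {BD}: card=1200; try (D,hash)→3200, (B,merge)→5500, (D,merge)→5750, (B,hash)→7500, (B,nl)→60150, (D,nl)→60400; best=3200 via (D,hash)
  {CD}: card=7500; try (D,hash)→2700, (C,hash)→2700, (D,merge)→2850, (C,merge)→2850, (D,nl)→22650, (C,nl)→22650; best=2700 via (D,hash)
  {BCD}: card=60000; try (C,hash)→6800, (B,hash)→17400, (C,merge)→18950, (B,merge)→111700, (C,nl)→183200, (B,nl)→3002700; best=6800 via (C,hash)

6800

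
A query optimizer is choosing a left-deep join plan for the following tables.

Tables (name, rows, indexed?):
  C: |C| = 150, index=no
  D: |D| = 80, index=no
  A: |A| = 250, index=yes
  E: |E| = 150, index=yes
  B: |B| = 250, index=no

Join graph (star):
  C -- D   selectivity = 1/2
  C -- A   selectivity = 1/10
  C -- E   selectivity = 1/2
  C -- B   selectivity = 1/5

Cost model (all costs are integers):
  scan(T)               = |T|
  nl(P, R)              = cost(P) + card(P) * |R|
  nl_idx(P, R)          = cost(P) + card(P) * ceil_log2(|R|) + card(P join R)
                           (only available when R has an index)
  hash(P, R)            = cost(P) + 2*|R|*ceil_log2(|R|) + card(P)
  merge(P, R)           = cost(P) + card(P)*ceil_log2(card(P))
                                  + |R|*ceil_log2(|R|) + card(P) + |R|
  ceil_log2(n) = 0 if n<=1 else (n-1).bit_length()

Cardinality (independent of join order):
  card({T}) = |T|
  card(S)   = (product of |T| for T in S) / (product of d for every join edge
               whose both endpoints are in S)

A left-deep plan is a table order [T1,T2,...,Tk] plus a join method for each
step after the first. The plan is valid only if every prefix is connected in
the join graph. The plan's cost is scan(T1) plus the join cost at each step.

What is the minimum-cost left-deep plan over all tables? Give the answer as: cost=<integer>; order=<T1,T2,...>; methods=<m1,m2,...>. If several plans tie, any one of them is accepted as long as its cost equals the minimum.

cost=7664170; order=A,C,D,B,E; methods=hash,hash,hash,hash

Selinger DP (subsets sized 1..n):
  {C}: scan cost=150, card=150
  {D}: scan cost=80, card=80
  {A}: scan cost=250, card=250
  {E}: scan cost=150, card=150
  {B}: scan cost=250, card=250
  {CD}: card=6000; try (D,hash)→1420, (C,merge)→2070, (D,merge)→2140, (C,hash)→2560, (C,nl)→12080, (D,nl)→12150; best=1420 via (D,hash)
  {AC}: card=3750; try (C,hash)→2900, (A,merge)→3750, (C,merge)→3850, (A,hash)→4300, (A,nl_idx)→5100, (A,nl)→37650 …(+1); best=2900 via (C,hash)
  {CE}: card=11250; try (E,hash)→2700, (C,hash)→2700, (E,merge)→2850, (C,merge)→2850, (E,nl_idx)→12600, (E,nl)→22650 …(+1); best=2700 via (E,hash)
  {BC}: card=7500; try (C,hash)→2900, (B,merge)→3750, (C,merge)→3850, (B,hash)→4300, (B,nl)→37650, (C,nl)→37750; best=2900 via (C,hash)
  {ACD}: card=150000; try (D,hash)→7770, (A,hash)→11420, (D,merge)→52290, (A,merge)→87670, (A,nl_idx)→199420, (D,nl)→302900 …(+1); best=7770 via (D,hash)
  {CDE}: card=450000; try (E,hash)→9820, (D,hash)→15070, (E,merge)→86770, (D,merge)→172090, (E,nl_idx)→499420, (E,nl)→901420 …(+1); best=9820 via (E,hash)
  {BCD}: card=300000; try (B,hash)→11420, (D,hash)→11520, (B,merge)→87670, (D,merge)→108540, (D,nl)→602900, (B,nl)→1501420; best=11420 via (B,hash)
  {ACE}: card=281250; try (E,hash)→9050, (A,hash)→17950, (E,merge)→53000, (A,merge)→173700, (E,nl_idx)→314150, (A,nl_idx)→373950 …(+2); best=9050 via (E,hash)
  {ABC}: card=187500; try (B,hash)→10650, (A,hash)→14400, (B,merge)→53900, (A,merge)→110150, (A,nl_idx)→250400, (B,nl)→940400 …(+1); best=10650 via (B,hash)
  {BCE}: card=562500; try (E,hash)→12800, (B,hash)→17950, (E,merge)→109250, (B,merge)→173700, (E,nl_idx)→625400, (E,nl)→1127900 …(+1); best=12800 via (E,hash)
  {ACDE}: card=11250000; try (E,hash)→160170, (D,hash)→291420, (A,hash)→463820, (E,merge)→2859120, (D,merge)→5634690, (A,merge)→9012070 …(+5); best=160170 via (E,hash)
  {ABCD}: card=7500000; try (B,hash)→161770, (D,hash)→199270, (A,hash)→315420, (B,merge)→2860020, (D,merge)→3573790, (A,merge)→6013670 …(+4); best=161770 via (B,hash)
  {BCDE}: card=22500000; try (E,hash)→313820, (B,hash)→463820, (D,hash)→576420, (E,merge)→6012770, (B,merge)→9012070, (D,merge)→11825940 …(+4); best=313820 via (E,hash)
  {ABCE}: card=14062500; try (E,hash)→200550, (B,hash)→294300, (A,hash)→579300, (E,merge)→3574500, (B,merge)→5636300, (A,merge)→11827550 …(+5); best=200550 via (E,hash)
  {ABCDE}: card=562500000; try (E,hash)→7664170, (B,hash)→11414170, (D,hash)→14264170, (A,hash)→22817820, (E,merge)→180163120, (B,merge)→281412420 …(+8); best=7664170 via (E,hash)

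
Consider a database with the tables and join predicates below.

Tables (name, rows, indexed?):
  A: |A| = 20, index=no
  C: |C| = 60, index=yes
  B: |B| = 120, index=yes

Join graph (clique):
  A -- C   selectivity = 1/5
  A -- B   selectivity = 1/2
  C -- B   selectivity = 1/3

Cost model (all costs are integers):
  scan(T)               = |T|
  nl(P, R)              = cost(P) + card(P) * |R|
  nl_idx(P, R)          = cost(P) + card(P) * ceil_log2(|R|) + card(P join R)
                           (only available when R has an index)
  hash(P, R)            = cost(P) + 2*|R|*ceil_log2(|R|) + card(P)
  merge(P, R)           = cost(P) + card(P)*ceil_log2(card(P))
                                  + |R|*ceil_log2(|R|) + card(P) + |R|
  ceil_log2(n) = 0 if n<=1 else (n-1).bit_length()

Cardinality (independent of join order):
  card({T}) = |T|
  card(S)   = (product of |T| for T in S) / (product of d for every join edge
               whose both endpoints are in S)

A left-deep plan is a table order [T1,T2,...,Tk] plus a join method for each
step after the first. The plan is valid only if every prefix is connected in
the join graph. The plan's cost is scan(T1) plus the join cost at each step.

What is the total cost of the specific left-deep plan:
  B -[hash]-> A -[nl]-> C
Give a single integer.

step 1: scan B: cost=120, card=120
step 2: join A via hash
    card(P join A) = 120*20/(2) = 1200
    cost = 120 + 2*20*5 + 120 = 440
step 3: join C via nl
    card(P join C) = 1200*60/(5*3) = 4800
    cost = 440 + 1200*60 = 72440

72440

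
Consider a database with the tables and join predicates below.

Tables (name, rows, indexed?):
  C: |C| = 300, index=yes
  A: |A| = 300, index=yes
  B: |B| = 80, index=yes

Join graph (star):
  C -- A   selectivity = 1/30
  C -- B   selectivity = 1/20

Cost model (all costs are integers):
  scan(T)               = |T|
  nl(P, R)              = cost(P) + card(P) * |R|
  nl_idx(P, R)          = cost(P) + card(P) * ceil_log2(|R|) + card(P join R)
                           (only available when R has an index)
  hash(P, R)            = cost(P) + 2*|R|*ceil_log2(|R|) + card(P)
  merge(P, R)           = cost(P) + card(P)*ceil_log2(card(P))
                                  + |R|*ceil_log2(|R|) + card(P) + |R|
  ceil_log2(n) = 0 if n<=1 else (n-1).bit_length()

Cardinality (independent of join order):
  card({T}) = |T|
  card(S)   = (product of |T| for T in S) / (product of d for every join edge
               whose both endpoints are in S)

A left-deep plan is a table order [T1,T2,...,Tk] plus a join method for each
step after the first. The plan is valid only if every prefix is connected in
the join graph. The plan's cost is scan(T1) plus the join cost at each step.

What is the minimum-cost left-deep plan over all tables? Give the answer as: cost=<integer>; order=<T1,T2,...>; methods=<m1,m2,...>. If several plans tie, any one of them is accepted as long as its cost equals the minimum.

Selinger DP (subsets sized 1..n):
  {C}: scan cost=300, card=300
  {A}: scan cost=300, card=300
  {B}: scan cost=80, card=80
  {AC}: card=3000; try (C,hash)→6000, (C,nl_idx)→6000, (A,hash)→6000, (A,nl_idx)→6000, (C,merge)→6300, (A,merge)→6300 …(+2); best=6000 via (C,hash)
  {BC}: card=1200; try (B,hash)→1720, (C,nl_idx)→2000, (B,nl_idx)→3600, (C,merge)→3720, (B,merge)→3940, (C,hash)→5560 …(+2); best=1720 via (B,hash)
  {ABC}: card=12000; try (A,hash)→8320, (B,hash)→10120, (A,merge)→19120, (A,nl_idx)→24520, (B,nl_idx)→39000, (B,merge)→45640 …(+2); best=8320 via (A,hash)

cost=8320; order=C,B,A; methods=hash,hash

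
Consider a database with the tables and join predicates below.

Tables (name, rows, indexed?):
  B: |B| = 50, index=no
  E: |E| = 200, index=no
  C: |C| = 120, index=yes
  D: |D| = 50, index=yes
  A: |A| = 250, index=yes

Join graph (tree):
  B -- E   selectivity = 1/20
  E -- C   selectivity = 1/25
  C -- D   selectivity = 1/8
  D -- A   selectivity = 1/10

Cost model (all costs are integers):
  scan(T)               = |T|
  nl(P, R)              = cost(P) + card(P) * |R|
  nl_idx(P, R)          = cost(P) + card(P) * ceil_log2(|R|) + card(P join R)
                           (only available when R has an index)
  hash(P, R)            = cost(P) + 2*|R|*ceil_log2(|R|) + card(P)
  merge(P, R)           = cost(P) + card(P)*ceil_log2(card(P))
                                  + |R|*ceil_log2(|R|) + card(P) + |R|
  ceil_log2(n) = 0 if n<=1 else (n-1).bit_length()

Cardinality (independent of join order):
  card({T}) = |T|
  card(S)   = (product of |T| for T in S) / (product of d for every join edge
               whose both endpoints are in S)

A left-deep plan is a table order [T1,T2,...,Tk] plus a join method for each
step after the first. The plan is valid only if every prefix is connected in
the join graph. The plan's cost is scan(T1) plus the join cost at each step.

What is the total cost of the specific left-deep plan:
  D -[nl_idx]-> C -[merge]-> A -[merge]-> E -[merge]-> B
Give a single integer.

3163800

step 1: scan D: cost=50, card=50
step 2: join C via nl_idx
    card(P join C) = 50*120/(8) = 750
    cost = 50 + 50*7 + 750 = 1150
step 3: join A via merge
    card(P join A) = 750*250/(10) = 18750
    cost = 1150 + 750*10 + 250*8 + 750 + 250 = 11650
step 4: join E via merge
    card(P join E) = 18750*200/(25) = 150000
    cost = 11650 + 18750*15 + 200*8 + 18750 + 200 = 313450
step 5: join B via merge
    card(P join B) = 150000*50/(20) = 375000
    cost = 313450 + 150000*18 + 50*6 + 150000 + 50 = 3163800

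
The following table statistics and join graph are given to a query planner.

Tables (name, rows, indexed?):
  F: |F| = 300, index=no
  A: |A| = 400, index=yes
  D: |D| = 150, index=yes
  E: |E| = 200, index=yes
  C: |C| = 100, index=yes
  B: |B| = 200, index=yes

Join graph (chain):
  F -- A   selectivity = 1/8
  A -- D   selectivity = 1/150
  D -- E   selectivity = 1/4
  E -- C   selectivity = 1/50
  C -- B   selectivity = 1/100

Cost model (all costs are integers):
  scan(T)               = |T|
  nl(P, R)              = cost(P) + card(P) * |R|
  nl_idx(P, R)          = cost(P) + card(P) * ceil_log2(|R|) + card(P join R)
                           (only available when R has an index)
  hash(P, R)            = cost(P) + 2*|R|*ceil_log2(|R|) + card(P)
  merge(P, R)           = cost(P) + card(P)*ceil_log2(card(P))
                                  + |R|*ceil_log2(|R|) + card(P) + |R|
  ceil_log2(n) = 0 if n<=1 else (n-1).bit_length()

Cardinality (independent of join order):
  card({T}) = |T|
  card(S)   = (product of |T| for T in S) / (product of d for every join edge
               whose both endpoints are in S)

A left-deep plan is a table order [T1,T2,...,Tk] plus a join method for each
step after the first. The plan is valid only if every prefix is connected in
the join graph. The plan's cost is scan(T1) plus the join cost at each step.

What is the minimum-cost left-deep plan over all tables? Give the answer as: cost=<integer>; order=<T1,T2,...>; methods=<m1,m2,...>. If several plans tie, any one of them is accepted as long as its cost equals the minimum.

Selinger DP (subsets sized 1..n):
  {F}: scan cost=300, card=300
  {A}: scan cost=400, card=400
  {D}: scan cost=150, card=150
  {E}: scan cost=200, card=200
  {C}: scan cost=100, card=100
  {B}: scan cost=200, card=200
  {AF}: card=15000; try (F,hash)→6200, (A,merge)→7300, (F,merge)→7400, (A,hash)→7800, (A,nl_idx)→18000, (A,nl)→120300 …(+1); best=6200 via (F,hash)
  {AD}: card=400; try (A,nl_idx)→1900, (D,hash)→3200, (D,nl_idx)→4000, (A,merge)→5500, (D,merge)→5750, (A,hash)→7500 …(+2); best=1900 via (A,nl_idx)
  {DE}: card=7500; try (D,hash)→2800, (E,merge)→3300, (D,merge)→3350, (E,hash)→3500, (E,nl_idx)→8850, (D,nl_idx)→9300 …(+2); best=2800 via (D,hash)
  {CE}: card=400; try (E,nl_idx)→1300, (C,hash)→1800, (C,nl_idx)→2000, (E,merge)→2700, (C,merge)→2800, (E,hash)→3400 …(+2); best=1300 via (E,nl_idx)
  {BC}: card=200; try (B,nl_idx)→1100, (C,hash)→1800, (C,nl_idx)→1800, (B,merge)→2700, (C,merge)→2800, (B,hash)→3400 …(+2); best=1100 via (B,nl_idx)
  {ADF}: card=15000; try (F,hash)→7700, (F,merge)→8900, (D,hash)→23600, (F,nl)→121900, (D,nl_idx)→141200, (D,merge)→232550 …(+1); best=7700 via (F,hash)
  {ADE}: card=20000; try (E,hash)→5500, (E,merge)→7700, (A,hash)→17500, (E,nl_idx)→25100, (E,nl)→81900, (A,nl_idx)→90300 …(+2); best=5500 via (E,hash)
  {CDE}: card=15000; try (D,hash)→4100, (D,merge)→6650, (C,hash)→11700, (D,nl_idx)→19500, (D,nl)→61300, (C,nl_idx)→70300 …(+2); best=4100 via (D,hash)
  {BCE}: card=800; try (E,nl_idx)→3500, (E,hash)→4500, (E,merge)→4700, (B,hash)→4900, (B,nl_idx)→5300, (B,merge)→7100 …(+2); best=3500 via (E,nl_idx)
  {ADEF}: card=750000; try (E,hash)→25900, (F,hash)→30900, (E,merge)→234500, (F,merge)→328500, (E,nl_idx)→877700, (E,nl)→3007700 …(+1); best=25900 via (E,hash)
  {ACDE}: card=40000; try (A,hash)→26300, (C,hash)→26900, (A,nl_idx)→179100, (C,nl_idx)→185500, (A,merge)→233100, (C,merge)→326300 …(+2); best=26300 via (A,hash)
  {BCDE}: card=30000; try (D,hash)→6700, (D,merge)→13650, (B,hash)→22300, (D,nl_idx)→39900, (D,nl)→123500, (B,nl_idx)→154100 …(+2); best=6700 via (D,hash)
  {ACDEF}: card=1500000; try (F,hash)→71700, (F,merge)→709300, (C,hash)→777300, (C,nl_idx)→6775900, (F,nl)→12026300, (C,merge)→15776700 …(+1); best=71700 via (F,hash)
  {ABCDE}: card=80000; try (A,hash)→43900, (B,hash)→69500, (A,nl_idx)→356700, (B,nl_idx)→426300, (A,merge)→490700, (B,merge)→708100 …(+2); best=43900 via (A,hash)
  {ABCDEF}: card=3000000; try (F,hash)→129300, (F,merge)→1486900, (B,hash)→1574900, (B,nl_idx)→15071700, (F,nl)→24043900, (B,merge)→33073500 …(+1); best=129300 via (F,hash)

cost=129300; order=C,B,E,D,A,F; methods=nl_idx,nl_idx,hash,hash,hash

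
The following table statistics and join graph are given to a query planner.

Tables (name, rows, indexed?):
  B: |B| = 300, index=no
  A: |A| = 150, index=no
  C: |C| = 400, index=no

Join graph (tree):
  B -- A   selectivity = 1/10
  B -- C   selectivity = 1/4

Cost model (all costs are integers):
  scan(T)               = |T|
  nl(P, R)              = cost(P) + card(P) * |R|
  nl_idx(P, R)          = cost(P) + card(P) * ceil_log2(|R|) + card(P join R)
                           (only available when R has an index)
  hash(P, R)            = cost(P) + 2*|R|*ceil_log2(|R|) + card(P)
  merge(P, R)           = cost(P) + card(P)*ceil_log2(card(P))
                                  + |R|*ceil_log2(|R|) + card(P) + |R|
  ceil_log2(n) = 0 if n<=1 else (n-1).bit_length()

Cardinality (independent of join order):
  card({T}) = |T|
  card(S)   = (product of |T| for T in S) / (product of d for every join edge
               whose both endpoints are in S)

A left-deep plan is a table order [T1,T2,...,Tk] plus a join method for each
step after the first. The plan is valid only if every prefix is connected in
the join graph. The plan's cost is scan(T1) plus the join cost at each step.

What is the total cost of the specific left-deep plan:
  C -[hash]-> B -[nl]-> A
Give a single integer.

step 1: scan C: cost=400, card=400
step 2: join B via hash
    card(P join B) = 400*300/(4) = 30000
    cost = 400 + 2*300*9 + 400 = 6200
step 3: join A via nl
    card(P join A) = 30000*150/(10) = 450000
    cost = 6200 + 30000*150 = 4506200

4506200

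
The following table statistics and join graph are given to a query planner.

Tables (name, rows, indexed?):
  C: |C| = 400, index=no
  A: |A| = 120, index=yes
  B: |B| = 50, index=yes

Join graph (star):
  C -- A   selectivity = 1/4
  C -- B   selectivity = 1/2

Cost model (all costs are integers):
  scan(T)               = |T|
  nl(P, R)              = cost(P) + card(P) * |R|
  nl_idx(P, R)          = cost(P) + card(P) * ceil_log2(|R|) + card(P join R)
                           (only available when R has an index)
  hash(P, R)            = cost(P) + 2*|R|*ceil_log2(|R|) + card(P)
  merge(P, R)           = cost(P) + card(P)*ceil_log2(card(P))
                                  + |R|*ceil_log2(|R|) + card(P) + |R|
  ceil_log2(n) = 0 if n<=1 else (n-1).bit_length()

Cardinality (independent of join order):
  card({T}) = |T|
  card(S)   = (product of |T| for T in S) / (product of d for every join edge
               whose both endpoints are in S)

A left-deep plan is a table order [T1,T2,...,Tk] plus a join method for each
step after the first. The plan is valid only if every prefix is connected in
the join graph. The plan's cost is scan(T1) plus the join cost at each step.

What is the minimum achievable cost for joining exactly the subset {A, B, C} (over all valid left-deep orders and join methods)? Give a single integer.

13080

Selinger DP over subsets of {A,B,C}:
  {C}: scan cost=400, card=400
  {A}: scan cost=120, card=120
  {B}: scan cost=50, card=50
  {AC}: card=12000; try (A,hash)→2480, (C,merge)→5080, (A,merge)→5360, (C,hash)→7440, (A,nl_idx)→15200, (C,nl)→48120 …(+1); best=2480 via (A,hash)
  {BC}: card=10000; try (B,hash)→1400, (C,merge)→4400, (B,merge)→4750, (C,hash)→7300, (B,nl_idx)→12800, (C,nl)→20050 …(+1); best=1400 via (B,hash)
  {ABC}: card=300000; try (A,hash)→13080, (B,hash)→15080, (A,merge)→152360, (B,merge)→182830, (A,nl_idx)→371400, (B,nl_idx)→374480 …(+2); best=13080 via (A,hash)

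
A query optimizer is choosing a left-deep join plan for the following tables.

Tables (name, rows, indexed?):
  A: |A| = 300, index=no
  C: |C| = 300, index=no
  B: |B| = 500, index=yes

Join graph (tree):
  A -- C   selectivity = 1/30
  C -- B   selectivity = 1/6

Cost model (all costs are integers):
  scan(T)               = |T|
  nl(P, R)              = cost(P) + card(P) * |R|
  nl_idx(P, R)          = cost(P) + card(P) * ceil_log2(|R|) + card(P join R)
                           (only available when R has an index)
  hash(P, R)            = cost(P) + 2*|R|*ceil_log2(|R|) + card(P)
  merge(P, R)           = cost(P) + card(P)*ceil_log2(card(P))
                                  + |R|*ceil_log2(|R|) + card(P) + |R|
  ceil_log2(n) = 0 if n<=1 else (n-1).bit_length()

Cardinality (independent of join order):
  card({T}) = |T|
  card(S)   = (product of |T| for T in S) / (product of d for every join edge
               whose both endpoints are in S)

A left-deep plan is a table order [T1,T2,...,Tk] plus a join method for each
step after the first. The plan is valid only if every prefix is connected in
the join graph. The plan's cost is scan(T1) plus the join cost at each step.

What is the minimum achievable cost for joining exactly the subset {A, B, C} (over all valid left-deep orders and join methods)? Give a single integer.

Selinger DP over subsets of {A,B,C}:
  {A}: scan cost=300, card=300
  {C}: scan cost=300, card=300
  {B}: scan cost=500, card=500
  {AC}: card=3000; try (C,hash)→6000, (A,hash)→6000, (C,merge)→6300, (A,merge)→6300, (C,nl)→90300, (A,nl)→90300; best=6000 via (C,hash)
  {BC}: card=25000; try (C,hash)→6400, (B,merge)→8300, (C,merge)→8500, (B,hash)→9600, (B,nl_idx)→28000, (B,nl)→150300 …(+1); best=6400 via (C,hash)
  {ABC}: card=250000; try (B,hash)→18000, (A,hash)→36800, (B,merge)→50000, (B,nl_idx)→283000, (A,merge)→409400, (B,nl)→1506000 …(+1); best=18000 via (B,hash)

18000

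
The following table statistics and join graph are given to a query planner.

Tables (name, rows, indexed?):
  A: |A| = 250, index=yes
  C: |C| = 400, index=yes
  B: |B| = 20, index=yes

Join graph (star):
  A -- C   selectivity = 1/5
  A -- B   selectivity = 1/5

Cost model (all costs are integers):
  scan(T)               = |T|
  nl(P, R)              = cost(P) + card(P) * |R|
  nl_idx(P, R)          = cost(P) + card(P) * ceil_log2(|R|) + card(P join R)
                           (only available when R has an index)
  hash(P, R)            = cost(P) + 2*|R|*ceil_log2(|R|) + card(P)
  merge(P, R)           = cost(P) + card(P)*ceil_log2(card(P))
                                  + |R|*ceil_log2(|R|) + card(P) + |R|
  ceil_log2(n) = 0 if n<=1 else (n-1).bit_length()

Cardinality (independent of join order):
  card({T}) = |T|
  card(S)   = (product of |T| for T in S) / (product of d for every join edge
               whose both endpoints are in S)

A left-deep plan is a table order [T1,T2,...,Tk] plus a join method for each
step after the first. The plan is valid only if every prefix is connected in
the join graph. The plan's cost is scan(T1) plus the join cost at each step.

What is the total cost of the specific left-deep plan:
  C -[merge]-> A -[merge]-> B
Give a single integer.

326770

step 1: scan C: cost=400, card=400
step 2: join A via merge
    card(P join A) = 400*250/(5) = 20000
    cost = 400 + 400*9 + 250*8 + 400 + 250 = 6650
step 3: join B via merge
    card(P join B) = 20000*20/(5) = 80000
    cost = 6650 + 20000*15 + 20*5 + 20000 + 20 = 326770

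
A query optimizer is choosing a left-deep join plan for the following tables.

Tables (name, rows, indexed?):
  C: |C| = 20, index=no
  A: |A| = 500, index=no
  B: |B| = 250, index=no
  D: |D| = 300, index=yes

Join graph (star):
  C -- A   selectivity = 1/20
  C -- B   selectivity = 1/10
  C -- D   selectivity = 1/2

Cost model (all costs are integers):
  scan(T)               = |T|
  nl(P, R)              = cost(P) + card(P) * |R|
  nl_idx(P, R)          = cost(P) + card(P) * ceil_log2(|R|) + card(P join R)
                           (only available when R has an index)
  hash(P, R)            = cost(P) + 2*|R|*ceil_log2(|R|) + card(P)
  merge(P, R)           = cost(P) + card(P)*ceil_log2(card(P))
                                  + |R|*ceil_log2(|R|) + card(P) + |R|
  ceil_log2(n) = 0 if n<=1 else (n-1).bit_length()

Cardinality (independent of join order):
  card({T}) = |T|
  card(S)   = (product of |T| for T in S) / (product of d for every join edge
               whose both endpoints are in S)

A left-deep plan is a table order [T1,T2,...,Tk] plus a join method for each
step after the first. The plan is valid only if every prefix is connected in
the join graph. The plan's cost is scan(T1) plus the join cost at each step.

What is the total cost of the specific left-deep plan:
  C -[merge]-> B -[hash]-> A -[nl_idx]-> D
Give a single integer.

1999390

step 1: scan C: cost=20, card=20
step 2: join B via merge
    card(P join B) = 20*250/(10) = 500
    cost = 20 + 20*5 + 250*8 + 20 + 250 = 2390
step 3: join A via hash
    card(P join A) = 500*500/(20) = 12500
    cost = 2390 + 2*500*9 + 500 = 11890
step 4: join D via nl_idx
    card(P join D) = 12500*300/(2) = 1875000
    cost = 11890 + 12500*9 + 1875000 = 1999390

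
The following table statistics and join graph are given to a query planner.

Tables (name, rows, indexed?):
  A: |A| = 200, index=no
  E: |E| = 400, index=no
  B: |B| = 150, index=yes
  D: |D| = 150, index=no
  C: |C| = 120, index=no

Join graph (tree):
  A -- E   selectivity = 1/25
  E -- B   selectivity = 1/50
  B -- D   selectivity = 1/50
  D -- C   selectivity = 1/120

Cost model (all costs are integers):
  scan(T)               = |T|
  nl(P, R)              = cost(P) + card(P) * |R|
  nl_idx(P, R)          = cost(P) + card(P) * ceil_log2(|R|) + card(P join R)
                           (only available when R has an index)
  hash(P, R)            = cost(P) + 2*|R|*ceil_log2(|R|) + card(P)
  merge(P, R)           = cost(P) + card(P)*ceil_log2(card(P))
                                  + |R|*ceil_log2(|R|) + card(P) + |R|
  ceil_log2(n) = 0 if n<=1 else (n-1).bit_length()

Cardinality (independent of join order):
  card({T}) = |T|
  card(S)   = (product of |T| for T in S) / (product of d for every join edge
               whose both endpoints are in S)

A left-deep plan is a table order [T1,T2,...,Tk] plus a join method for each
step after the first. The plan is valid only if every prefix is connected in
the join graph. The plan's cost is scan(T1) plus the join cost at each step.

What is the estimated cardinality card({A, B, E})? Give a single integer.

9600

Tables in S: A(200), B(150), E(400)
Edges inside S: A-E(d=25), E-B(d=50)
numerator = 200 * 150 * 400 = 12000000
denominator = 25 * 50 = 1250
card(S) = 12000000 / 1250 = 9600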